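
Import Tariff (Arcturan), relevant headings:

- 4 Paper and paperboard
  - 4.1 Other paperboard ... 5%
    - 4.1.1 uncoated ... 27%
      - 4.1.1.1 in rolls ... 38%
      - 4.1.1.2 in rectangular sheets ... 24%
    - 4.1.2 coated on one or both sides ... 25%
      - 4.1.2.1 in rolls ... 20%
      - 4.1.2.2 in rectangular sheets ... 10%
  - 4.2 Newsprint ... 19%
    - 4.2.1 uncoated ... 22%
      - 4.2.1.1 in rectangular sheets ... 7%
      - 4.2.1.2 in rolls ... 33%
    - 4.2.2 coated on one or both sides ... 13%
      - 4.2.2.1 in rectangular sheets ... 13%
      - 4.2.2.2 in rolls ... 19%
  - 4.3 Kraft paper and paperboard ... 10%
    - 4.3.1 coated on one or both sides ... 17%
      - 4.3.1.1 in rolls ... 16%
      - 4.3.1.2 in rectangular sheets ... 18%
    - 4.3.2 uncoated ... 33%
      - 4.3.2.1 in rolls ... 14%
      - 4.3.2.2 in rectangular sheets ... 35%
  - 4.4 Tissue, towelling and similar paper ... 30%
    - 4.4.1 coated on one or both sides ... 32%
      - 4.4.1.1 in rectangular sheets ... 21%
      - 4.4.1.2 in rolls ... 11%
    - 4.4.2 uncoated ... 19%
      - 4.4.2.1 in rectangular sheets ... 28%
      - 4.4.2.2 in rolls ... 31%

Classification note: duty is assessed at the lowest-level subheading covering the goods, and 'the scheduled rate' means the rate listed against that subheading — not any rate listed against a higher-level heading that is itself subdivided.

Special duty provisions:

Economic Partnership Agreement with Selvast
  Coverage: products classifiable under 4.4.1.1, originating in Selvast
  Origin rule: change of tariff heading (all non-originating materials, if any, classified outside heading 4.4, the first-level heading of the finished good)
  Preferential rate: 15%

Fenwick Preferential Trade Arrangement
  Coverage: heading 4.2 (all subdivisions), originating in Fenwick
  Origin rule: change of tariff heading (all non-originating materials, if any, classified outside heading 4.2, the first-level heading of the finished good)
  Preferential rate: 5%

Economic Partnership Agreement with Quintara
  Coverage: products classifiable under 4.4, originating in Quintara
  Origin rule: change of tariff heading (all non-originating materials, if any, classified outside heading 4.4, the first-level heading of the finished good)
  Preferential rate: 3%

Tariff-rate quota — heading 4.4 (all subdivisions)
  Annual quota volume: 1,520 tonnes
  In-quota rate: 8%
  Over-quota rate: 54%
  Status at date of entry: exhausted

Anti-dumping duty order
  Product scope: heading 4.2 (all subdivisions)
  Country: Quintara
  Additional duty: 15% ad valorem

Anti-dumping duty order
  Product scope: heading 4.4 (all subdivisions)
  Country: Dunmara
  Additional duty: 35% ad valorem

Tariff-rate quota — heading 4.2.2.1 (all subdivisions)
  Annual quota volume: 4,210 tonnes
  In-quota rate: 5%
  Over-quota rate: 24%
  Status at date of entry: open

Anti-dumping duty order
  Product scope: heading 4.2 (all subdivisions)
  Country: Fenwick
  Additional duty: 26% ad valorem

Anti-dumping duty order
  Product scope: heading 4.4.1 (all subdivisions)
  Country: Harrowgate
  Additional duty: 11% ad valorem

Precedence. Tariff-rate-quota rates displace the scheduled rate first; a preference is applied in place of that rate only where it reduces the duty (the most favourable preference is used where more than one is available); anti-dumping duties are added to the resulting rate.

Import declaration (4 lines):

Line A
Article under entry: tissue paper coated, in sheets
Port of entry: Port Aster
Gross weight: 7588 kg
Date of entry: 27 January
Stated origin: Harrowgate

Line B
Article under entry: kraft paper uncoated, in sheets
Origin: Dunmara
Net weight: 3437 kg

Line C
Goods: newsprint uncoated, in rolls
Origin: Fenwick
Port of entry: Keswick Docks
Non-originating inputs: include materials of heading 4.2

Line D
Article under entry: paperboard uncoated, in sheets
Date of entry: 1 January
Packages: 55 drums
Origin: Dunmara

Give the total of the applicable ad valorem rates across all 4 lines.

Line A: tissue paper → 4.4; coated → 4.4.1; in sheets → 4.4.1.1. Scheduled 21%. quota on 4.4 exhausted → over-quota 54%; anti-dumping (Harrowgate, 4.4.1): +11%; total 54% + 11% = 65%. → 65%.
Line B: kraft paper → 4.3; uncoated → 4.3.2; in sheets → 4.3.2.2. Scheduled 35%. No special measure applies. → 35%.
Line C: newsprint → 4.2; uncoated → 4.2.1; in rolls → 4.2.1.2. Scheduled 33%. Fenwick agreement on 4.2: CTH not met; anti-dumping (Fenwick, 4.2): +26%; total 33% + 26% = 59%. → 59%.
Line D: paperboard → 4.1; uncoated → 4.1.1; in sheets → 4.1.1.2. Scheduled 24%. No special measure applies. → 24%.
Sum: 65% + 35% + 59% + 24% = 183%.

183%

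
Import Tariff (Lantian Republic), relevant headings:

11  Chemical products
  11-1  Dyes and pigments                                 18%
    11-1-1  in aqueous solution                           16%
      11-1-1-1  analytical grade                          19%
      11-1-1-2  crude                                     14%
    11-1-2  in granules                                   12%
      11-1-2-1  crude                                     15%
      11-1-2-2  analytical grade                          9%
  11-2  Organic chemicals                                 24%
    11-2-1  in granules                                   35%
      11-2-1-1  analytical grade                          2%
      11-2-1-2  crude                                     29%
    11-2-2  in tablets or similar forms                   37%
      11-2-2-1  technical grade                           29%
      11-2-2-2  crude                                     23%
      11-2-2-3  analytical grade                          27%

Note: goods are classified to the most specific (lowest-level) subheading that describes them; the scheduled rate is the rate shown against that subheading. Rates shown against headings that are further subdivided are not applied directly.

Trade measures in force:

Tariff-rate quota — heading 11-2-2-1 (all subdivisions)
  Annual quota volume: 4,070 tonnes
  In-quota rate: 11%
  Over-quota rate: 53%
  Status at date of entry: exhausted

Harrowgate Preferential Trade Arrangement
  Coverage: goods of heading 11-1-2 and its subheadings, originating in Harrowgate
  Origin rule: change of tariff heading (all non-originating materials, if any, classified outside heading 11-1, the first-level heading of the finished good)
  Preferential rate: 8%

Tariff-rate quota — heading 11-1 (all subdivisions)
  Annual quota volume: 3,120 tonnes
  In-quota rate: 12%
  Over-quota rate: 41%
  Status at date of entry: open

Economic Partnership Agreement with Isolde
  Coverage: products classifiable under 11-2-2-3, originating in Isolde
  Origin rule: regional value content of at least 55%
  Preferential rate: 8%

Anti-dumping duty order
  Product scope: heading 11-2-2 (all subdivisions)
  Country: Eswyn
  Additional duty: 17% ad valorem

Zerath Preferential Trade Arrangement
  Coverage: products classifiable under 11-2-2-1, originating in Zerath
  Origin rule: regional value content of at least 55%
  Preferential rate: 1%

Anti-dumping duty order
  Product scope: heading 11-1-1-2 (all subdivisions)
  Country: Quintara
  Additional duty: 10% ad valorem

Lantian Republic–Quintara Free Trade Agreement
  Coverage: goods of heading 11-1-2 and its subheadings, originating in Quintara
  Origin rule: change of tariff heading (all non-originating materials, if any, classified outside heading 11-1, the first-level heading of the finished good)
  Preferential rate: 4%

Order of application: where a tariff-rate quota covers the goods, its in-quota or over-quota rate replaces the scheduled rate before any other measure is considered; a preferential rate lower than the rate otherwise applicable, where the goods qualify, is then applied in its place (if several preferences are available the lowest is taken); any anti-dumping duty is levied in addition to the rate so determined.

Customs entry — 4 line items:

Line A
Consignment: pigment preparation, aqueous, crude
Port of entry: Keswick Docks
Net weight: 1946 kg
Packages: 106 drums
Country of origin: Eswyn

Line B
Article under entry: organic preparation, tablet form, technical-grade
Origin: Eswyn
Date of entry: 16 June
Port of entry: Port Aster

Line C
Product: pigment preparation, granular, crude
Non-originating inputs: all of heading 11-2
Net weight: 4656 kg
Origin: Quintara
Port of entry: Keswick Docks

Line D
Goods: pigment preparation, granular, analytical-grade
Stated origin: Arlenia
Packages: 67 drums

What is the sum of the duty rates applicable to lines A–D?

Line A: pigment → 11-1; aqueous → 11-1-1; crude → 11-1-1-2. Scheduled 14%. quota on 11-1 open → in-quota 12%. → 12%.
Line B: organic → 11-2; tablet form → 11-2-2; technical-grade → 11-2-2-1. Scheduled 29%. quota on 11-2-2-1 exhausted → over-quota 53%; anti-dumping (Eswyn, 11-2-2): +17%; total 53% + 17% = 70%. → 70%.
Line C: pigment → 11-1; granular → 11-1-2; crude → 11-1-2-1. Scheduled 15%. quota on 11-1 open → in-quota 12%; Quintara agreement on 11-1-2: CTH met → 4% available; preferential 4%. → 4%.
Line D: pigment → 11-1; granular → 11-1-2; analytical-grade → 11-1-2-2. Scheduled 9%. quota on 11-1 open → in-quota 12%. → 12%.
Sum: 12% + 70% + 4% + 12% = 98%.

98%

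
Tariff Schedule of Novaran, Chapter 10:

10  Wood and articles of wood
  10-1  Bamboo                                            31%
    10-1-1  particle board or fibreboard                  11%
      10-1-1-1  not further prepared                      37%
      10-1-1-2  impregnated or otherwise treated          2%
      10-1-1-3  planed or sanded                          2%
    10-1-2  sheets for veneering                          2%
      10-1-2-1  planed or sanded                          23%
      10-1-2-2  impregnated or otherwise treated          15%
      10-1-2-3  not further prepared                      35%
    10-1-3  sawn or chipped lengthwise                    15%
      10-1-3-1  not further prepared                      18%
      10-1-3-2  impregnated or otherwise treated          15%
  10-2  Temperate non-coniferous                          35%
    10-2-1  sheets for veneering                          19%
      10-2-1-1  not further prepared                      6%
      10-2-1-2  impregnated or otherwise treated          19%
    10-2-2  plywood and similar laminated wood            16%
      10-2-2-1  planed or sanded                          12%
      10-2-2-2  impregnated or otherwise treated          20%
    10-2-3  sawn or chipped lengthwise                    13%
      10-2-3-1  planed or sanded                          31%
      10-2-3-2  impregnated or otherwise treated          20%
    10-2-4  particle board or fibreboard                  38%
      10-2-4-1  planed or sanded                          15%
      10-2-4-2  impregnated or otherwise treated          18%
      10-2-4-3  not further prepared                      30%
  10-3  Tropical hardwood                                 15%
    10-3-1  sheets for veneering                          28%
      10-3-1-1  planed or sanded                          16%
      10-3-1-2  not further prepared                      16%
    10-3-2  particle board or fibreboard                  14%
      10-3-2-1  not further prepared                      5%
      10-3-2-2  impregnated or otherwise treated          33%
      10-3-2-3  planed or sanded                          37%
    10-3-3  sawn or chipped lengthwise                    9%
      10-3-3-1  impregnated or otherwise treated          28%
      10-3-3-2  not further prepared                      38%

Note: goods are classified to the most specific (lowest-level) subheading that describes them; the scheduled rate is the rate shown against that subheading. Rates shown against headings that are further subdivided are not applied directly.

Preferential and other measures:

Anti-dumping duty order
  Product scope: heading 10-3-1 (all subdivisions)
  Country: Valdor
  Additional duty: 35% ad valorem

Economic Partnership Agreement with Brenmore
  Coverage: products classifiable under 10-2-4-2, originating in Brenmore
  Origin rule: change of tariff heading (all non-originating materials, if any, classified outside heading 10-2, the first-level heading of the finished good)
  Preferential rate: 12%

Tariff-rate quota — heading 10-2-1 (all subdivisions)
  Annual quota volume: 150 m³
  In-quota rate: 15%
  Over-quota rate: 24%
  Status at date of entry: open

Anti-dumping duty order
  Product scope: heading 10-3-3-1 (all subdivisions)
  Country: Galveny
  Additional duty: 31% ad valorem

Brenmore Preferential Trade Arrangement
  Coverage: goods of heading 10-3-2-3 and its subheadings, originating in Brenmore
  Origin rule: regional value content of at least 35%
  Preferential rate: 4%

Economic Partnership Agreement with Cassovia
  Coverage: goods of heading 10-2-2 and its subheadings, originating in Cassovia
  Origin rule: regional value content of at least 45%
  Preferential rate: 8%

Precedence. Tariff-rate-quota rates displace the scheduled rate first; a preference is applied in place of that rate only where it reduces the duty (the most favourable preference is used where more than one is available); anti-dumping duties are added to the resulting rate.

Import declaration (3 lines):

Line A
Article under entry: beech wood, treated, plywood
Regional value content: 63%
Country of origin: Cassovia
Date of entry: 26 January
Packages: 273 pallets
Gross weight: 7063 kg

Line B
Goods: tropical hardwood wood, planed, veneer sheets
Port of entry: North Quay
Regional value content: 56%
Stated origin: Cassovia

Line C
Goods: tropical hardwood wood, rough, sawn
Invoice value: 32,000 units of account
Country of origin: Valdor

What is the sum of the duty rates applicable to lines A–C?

62%

Line A: beech → 10-2; plywood → 10-2-2; treated → 10-2-2-2. Scheduled 20%. Cassovia agreement on 10-2-2: RVC ≥ 45% → 8% available; preferential 8%. → 8%.
Line B: tropical hardwood → 10-3; veneer sheets → 10-3-1; planed → 10-3-1-1. Scheduled 16%. Cassovia agreement on 10-2-2: 10-3-1-1 not covered. → 16%.
Line C: tropical hardwood → 10-3; sawn → 10-3-3; rough → 10-3-3-2. Scheduled 38%. No special measure applies. → 38%.
Sum: 8% + 16% + 38% = 62%.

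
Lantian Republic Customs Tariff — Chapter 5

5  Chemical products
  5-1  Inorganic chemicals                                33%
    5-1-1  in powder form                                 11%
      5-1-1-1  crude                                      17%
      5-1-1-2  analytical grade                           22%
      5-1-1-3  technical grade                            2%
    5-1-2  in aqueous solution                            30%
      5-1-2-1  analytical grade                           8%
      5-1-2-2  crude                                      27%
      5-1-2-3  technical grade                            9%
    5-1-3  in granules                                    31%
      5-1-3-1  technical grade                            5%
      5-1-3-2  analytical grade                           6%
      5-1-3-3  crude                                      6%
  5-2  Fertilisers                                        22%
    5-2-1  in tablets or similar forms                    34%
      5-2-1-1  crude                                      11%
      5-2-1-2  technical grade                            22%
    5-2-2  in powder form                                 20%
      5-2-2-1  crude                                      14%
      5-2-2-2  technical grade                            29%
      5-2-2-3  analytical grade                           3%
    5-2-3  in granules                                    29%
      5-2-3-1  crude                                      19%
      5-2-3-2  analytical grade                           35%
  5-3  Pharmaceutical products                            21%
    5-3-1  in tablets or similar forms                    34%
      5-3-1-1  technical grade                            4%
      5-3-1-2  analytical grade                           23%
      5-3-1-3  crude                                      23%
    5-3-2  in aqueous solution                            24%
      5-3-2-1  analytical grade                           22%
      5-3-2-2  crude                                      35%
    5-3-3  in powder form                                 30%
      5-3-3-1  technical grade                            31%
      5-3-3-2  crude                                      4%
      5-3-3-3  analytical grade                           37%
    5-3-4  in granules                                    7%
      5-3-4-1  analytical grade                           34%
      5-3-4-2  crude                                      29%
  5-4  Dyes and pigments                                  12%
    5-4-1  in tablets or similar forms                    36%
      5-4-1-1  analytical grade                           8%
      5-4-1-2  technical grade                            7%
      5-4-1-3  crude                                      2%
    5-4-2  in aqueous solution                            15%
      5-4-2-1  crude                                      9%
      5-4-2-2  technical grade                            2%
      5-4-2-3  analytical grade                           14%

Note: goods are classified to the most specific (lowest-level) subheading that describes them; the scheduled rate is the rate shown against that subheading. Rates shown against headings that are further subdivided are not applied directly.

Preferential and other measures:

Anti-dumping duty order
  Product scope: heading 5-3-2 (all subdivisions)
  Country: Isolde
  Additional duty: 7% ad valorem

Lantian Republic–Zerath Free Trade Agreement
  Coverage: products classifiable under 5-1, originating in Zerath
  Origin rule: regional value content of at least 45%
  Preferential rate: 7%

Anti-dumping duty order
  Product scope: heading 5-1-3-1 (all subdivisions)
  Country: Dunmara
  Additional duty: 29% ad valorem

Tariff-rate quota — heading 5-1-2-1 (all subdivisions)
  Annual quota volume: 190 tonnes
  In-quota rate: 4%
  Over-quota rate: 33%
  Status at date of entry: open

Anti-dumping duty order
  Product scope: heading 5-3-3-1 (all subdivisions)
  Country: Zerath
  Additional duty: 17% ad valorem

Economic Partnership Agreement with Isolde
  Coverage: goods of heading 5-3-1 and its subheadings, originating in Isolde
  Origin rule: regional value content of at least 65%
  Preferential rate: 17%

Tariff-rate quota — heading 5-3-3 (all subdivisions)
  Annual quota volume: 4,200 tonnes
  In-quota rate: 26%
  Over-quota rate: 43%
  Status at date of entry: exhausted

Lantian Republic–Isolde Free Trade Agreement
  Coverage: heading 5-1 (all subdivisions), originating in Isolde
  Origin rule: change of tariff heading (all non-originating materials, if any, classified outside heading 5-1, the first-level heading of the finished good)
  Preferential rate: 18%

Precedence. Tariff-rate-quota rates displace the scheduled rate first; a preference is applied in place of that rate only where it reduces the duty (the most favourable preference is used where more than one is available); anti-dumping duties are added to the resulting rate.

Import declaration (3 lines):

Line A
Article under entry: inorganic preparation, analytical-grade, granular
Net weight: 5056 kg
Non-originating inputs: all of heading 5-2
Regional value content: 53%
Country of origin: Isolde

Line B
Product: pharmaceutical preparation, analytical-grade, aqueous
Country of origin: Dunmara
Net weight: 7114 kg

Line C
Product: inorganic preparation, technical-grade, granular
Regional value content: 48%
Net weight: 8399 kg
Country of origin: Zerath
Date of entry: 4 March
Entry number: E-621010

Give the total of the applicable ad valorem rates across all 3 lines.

Line A: inorganic → 5-1; granular → 5-1-3; analytical-grade → 5-1-3-2. Scheduled 6%. Isolde agreement on 5-3-1: 5-1-3-2 not covered; Isolde agreement on 5-1: CTH met → 18% available; preference 18% not lower than 6% → no reduction. → 6%.
Line B: pharmaceutical → 5-3; aqueous → 5-3-2; analytical-grade → 5-3-2-1. Scheduled 22%. No special measure applies. → 22%.
Line C: inorganic → 5-1; granular → 5-1-3; technical-grade → 5-1-3-1. Scheduled 5%. Zerath agreement on 5-1: RVC ≥ 45% → 7% available; preference 7% not lower than 5% → no reduction. → 5%.
Sum: 6% + 22% + 5% = 33%.

33%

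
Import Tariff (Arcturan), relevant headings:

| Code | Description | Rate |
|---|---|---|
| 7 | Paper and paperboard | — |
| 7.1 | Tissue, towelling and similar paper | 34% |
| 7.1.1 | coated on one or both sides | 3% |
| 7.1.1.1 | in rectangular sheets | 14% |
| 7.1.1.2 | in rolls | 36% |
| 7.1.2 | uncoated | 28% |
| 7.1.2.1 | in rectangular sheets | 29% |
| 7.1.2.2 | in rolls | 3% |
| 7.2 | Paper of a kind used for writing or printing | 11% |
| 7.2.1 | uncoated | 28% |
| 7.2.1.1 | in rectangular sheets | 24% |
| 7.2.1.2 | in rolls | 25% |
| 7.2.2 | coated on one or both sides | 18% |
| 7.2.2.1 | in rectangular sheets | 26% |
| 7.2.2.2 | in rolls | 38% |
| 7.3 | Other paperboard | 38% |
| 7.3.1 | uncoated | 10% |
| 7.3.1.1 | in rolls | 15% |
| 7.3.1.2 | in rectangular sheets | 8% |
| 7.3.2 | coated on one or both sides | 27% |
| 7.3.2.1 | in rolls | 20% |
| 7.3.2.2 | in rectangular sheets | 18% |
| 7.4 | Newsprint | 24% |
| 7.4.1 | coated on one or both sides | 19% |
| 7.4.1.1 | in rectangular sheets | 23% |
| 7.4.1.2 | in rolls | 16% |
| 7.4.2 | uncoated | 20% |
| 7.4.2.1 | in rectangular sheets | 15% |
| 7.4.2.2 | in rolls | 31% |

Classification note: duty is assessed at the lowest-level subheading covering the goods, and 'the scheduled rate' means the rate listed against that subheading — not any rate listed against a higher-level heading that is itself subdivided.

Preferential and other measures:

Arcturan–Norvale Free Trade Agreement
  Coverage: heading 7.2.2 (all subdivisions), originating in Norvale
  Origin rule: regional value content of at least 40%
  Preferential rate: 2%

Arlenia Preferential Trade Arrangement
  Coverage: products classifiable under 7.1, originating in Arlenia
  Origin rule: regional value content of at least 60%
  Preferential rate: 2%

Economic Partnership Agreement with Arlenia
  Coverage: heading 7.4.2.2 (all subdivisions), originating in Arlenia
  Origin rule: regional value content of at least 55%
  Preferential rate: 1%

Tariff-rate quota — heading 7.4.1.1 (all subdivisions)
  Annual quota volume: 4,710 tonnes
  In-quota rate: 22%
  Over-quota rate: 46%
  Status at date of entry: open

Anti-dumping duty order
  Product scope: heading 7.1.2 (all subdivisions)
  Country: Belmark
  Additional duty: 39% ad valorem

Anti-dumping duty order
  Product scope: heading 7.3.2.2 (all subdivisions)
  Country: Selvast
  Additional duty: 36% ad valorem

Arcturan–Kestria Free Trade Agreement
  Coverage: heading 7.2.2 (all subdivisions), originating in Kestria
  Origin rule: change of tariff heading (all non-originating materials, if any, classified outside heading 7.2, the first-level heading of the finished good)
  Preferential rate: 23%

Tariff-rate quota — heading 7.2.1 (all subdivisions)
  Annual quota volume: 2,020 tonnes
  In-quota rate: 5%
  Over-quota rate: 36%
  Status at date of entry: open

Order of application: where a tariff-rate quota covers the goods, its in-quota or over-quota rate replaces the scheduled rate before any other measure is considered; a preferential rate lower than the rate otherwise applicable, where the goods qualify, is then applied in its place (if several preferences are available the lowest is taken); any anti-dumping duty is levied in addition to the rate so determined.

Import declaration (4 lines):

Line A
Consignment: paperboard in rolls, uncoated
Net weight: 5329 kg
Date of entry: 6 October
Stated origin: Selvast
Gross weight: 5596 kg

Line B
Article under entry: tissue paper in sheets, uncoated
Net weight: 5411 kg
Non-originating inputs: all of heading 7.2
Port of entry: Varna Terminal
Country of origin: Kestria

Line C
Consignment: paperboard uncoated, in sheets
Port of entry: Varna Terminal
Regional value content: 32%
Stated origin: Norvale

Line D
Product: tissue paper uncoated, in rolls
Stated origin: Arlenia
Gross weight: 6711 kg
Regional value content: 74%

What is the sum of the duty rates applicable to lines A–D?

54%

Line A: paperboard → 7.3; uncoated → 7.3.1; in rolls → 7.3.1.1. Scheduled 15%. No special measure applies. → 15%.
Line B: tissue paper → 7.1; uncoated → 7.1.2; in sheets → 7.1.2.1. Scheduled 29%. Kestria agreement on 7.2.2: 7.1.2.1 not covered. → 29%.
Line C: paperboard → 7.3; uncoated → 7.3.1; in sheets → 7.3.1.2. Scheduled 8%. Norvale agreement on 7.2.2: 7.3.1.2 not covered. → 8%.
Line D: tissue paper → 7.1; uncoated → 7.1.2; in rolls → 7.1.2.2. Scheduled 3%. Arlenia agreement on 7.1: RVC ≥ 60% → 2% available; Arlenia agreement on 7.4.2.2: 7.1.2.2 not covered; preferential 2%. → 2%.
Sum: 15% + 29% + 8% + 2% = 54%.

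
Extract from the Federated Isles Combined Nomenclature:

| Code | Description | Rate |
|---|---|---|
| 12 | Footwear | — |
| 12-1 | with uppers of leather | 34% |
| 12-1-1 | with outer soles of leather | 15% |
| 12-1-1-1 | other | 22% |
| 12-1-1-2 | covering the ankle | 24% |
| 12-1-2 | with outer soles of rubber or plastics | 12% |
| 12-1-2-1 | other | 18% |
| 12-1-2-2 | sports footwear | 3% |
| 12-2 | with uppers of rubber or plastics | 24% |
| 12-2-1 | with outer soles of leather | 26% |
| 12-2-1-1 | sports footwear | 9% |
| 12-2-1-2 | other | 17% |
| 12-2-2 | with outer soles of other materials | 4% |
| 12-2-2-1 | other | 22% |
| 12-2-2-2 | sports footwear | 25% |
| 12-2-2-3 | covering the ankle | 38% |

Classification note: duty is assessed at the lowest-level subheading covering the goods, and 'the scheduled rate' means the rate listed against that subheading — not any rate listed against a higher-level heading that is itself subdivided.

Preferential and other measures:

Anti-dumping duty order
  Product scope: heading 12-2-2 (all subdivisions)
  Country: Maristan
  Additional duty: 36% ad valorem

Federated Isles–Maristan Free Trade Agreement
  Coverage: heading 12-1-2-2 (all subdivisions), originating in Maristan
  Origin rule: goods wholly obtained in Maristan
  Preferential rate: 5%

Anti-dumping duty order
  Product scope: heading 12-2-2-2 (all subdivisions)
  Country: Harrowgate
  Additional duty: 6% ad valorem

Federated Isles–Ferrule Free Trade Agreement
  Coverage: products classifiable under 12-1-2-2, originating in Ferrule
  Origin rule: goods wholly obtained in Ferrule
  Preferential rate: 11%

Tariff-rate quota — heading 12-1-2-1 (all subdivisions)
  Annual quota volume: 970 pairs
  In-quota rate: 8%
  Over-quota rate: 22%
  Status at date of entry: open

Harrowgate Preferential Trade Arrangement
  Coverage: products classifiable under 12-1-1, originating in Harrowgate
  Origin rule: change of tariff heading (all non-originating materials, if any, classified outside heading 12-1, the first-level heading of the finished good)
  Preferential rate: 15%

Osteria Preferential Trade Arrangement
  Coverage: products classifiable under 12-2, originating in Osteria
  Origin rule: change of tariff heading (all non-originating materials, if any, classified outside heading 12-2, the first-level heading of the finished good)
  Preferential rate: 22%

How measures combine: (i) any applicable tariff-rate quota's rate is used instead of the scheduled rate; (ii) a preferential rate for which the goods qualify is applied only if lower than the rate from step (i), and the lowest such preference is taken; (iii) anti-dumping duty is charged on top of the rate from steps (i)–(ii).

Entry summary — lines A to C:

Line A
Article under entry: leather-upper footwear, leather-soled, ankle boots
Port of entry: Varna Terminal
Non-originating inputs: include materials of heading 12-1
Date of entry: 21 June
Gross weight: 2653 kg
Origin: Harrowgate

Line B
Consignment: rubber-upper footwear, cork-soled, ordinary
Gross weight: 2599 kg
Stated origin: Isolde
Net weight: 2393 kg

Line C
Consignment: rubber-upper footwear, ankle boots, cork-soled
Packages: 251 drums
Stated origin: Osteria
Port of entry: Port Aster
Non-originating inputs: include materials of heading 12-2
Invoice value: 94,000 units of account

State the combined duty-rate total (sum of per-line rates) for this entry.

84%

Line A: leather-upper → 12-1; leather-soled → 12-1-1; ankle boots → 12-1-1-2. Scheduled 24%. Harrowgate agreement on 12-1-1: CTH not met. → 24%.
Line B: rubber-upper → 12-2; cork-soled → 12-2-2; ordinary → 12-2-2-1. Scheduled 22%. No special measure applies. → 22%.
Line C: rubber-upper → 12-2; cork-soled → 12-2-2; ankle boots → 12-2-2-3. Scheduled 38%. Osteria agreement on 12-2: CTH not met. → 38%.
Sum: 24% + 22% + 38% = 84%.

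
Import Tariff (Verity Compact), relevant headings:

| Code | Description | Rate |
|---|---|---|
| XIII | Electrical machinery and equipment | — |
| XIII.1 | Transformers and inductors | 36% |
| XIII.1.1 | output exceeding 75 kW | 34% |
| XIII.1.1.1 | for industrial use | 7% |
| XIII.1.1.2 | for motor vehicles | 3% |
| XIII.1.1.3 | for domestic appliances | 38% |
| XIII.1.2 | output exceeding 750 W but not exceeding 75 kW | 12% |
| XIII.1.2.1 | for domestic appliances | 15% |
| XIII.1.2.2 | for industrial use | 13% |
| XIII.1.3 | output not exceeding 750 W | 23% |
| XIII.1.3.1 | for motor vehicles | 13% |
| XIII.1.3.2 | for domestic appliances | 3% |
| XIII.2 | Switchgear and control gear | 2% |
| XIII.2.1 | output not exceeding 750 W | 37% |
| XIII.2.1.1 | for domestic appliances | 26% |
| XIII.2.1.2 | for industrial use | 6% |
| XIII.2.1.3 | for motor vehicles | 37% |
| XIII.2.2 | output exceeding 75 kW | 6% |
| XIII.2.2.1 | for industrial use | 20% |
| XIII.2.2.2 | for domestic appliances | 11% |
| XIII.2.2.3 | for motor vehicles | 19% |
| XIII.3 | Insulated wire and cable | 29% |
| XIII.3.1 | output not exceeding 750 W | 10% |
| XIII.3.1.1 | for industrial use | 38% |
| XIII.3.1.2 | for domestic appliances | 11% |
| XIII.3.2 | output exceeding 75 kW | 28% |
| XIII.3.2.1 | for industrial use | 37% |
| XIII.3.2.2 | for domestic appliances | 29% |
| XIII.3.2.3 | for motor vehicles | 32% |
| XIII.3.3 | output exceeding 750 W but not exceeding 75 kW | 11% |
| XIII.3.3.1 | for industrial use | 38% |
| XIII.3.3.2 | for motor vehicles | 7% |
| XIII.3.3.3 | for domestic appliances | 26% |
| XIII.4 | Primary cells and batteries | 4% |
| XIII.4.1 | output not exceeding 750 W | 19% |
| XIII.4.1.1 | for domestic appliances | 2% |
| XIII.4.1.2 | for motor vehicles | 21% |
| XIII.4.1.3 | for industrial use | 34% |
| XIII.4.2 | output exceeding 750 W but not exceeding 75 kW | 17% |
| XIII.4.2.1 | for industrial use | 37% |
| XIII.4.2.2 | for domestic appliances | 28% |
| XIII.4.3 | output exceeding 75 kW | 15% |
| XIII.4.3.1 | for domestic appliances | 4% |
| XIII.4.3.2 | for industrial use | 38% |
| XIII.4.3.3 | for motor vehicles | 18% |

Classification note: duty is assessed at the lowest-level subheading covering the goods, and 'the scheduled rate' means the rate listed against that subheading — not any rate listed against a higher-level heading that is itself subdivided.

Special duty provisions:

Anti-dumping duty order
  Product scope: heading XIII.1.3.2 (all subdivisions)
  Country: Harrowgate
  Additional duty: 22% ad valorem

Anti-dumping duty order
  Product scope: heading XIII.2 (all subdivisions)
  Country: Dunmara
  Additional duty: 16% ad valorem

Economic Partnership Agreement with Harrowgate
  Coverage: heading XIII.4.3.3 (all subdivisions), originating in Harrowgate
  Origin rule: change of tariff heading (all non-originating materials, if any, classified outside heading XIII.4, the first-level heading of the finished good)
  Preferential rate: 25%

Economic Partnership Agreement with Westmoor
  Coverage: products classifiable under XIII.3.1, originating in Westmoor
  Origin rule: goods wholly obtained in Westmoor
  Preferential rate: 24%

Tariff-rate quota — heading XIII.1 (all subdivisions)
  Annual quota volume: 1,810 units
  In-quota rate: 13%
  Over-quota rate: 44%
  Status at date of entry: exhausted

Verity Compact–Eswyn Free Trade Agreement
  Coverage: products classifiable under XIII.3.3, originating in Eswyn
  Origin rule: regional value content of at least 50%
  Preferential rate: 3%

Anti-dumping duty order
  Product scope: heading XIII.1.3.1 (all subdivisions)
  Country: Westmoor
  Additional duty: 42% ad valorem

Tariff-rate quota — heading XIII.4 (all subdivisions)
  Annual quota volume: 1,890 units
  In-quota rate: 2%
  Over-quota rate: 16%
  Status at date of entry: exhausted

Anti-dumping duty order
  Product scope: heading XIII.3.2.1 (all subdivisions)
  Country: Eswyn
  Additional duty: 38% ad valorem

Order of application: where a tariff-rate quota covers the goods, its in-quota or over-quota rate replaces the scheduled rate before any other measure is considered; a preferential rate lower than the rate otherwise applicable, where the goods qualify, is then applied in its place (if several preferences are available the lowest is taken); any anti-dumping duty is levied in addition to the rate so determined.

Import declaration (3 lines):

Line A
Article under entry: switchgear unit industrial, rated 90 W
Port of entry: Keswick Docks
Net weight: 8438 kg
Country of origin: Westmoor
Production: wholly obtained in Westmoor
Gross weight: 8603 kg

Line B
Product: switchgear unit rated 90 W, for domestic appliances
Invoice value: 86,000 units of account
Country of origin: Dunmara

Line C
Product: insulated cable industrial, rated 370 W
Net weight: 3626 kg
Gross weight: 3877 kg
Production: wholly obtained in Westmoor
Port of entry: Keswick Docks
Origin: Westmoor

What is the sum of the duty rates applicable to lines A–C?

72%

Line A: switchgear unit → XIII.2; rated 90 W → XIII.2.1; industrial → XIII.2.1.2. Scheduled 6%. Westmoor agreement on XIII.3.1: XIII.2.1.2 not covered. → 6%.
Line B: switchgear unit → XIII.2; rated 90 W → XIII.2.1; for domestic appliances → XIII.2.1.1. Scheduled 26%. anti-dumping (Dunmara, XIII.2): +16%; total 26% + 16% = 42%. → 42%.
Line C: insulated cable → XIII.3; rated 370 W → XIII.3.1; industrial → XIII.3.1.1. Scheduled 38%. Westmoor agreement on XIII.3.1: wholly obtained → 24% available; preferential 24%. → 24%.
Sum: 6% + 42% + 24% = 72%.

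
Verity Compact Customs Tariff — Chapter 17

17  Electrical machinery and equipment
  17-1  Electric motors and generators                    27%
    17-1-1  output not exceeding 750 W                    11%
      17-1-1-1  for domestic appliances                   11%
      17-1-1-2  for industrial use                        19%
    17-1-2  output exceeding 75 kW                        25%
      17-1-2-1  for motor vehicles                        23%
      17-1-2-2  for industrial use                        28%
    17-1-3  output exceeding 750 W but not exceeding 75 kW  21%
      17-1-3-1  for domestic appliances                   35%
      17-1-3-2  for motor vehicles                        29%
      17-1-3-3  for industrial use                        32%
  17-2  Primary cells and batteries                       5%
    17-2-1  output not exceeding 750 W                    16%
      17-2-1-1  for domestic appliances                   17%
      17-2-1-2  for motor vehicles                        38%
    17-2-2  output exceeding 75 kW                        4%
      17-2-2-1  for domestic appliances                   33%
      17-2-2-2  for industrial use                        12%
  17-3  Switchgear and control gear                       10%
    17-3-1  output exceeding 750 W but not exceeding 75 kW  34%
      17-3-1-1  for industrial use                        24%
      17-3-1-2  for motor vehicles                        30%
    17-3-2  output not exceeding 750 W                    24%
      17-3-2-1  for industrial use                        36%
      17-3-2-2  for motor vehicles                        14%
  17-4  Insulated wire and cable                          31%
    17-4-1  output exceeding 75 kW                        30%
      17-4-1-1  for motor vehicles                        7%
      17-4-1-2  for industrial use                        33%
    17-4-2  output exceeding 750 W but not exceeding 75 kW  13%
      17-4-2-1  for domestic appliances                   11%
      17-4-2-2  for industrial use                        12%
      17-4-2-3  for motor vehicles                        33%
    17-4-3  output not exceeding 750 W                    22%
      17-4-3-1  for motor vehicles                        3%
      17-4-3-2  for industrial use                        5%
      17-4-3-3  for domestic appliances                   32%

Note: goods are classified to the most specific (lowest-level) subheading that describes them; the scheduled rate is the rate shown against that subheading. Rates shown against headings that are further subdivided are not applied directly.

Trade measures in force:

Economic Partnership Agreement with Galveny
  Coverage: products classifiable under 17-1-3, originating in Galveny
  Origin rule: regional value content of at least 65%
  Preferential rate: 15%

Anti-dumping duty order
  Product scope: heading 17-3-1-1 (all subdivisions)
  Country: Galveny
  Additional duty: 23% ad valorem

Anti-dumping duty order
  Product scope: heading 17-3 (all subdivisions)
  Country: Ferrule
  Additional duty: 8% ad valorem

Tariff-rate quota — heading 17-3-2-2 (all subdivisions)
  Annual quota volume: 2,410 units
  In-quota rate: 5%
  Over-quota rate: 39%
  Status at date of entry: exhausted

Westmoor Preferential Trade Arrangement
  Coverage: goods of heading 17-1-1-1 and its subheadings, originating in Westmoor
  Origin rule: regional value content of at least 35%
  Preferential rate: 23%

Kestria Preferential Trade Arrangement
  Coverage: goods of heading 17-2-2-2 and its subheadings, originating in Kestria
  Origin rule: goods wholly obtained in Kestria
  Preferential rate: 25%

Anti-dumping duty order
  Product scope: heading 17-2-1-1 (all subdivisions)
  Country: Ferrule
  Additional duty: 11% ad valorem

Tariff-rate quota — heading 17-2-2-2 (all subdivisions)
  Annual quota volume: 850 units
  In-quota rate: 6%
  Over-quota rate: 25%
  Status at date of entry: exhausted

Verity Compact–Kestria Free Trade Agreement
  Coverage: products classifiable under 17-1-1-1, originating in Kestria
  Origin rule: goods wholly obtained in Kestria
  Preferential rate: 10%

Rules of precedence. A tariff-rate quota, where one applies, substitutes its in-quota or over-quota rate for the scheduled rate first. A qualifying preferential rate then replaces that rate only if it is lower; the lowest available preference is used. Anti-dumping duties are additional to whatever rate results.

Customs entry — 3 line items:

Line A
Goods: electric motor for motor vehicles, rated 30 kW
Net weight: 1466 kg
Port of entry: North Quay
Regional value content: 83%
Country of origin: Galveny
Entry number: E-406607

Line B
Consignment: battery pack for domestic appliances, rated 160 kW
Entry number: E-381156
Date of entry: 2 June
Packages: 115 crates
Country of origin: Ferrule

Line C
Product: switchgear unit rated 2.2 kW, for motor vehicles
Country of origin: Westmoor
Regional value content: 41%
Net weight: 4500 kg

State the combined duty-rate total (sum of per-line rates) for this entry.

78%

Line A: electric motor → 17-1; rated 30 kW → 17-1-3; for motor vehicles → 17-1-3-2. Scheduled 29%. Galveny agreement on 17-1-3: RVC ≥ 65% → 15% available; preferential 15%. → 15%.
Line B: battery pack → 17-2; rated 160 kW → 17-2-2; for domestic appliances → 17-2-2-1. Scheduled 33%. No special measure applies. → 33%.
Line C: switchgear unit → 17-3; rated 2.2 kW → 17-3-1; for motor vehicles → 17-3-1-2. Scheduled 30%. Westmoor agreement on 17-1-1-1: 17-3-1-2 not covered. → 30%.
Sum: 15% + 33% + 30% = 78%.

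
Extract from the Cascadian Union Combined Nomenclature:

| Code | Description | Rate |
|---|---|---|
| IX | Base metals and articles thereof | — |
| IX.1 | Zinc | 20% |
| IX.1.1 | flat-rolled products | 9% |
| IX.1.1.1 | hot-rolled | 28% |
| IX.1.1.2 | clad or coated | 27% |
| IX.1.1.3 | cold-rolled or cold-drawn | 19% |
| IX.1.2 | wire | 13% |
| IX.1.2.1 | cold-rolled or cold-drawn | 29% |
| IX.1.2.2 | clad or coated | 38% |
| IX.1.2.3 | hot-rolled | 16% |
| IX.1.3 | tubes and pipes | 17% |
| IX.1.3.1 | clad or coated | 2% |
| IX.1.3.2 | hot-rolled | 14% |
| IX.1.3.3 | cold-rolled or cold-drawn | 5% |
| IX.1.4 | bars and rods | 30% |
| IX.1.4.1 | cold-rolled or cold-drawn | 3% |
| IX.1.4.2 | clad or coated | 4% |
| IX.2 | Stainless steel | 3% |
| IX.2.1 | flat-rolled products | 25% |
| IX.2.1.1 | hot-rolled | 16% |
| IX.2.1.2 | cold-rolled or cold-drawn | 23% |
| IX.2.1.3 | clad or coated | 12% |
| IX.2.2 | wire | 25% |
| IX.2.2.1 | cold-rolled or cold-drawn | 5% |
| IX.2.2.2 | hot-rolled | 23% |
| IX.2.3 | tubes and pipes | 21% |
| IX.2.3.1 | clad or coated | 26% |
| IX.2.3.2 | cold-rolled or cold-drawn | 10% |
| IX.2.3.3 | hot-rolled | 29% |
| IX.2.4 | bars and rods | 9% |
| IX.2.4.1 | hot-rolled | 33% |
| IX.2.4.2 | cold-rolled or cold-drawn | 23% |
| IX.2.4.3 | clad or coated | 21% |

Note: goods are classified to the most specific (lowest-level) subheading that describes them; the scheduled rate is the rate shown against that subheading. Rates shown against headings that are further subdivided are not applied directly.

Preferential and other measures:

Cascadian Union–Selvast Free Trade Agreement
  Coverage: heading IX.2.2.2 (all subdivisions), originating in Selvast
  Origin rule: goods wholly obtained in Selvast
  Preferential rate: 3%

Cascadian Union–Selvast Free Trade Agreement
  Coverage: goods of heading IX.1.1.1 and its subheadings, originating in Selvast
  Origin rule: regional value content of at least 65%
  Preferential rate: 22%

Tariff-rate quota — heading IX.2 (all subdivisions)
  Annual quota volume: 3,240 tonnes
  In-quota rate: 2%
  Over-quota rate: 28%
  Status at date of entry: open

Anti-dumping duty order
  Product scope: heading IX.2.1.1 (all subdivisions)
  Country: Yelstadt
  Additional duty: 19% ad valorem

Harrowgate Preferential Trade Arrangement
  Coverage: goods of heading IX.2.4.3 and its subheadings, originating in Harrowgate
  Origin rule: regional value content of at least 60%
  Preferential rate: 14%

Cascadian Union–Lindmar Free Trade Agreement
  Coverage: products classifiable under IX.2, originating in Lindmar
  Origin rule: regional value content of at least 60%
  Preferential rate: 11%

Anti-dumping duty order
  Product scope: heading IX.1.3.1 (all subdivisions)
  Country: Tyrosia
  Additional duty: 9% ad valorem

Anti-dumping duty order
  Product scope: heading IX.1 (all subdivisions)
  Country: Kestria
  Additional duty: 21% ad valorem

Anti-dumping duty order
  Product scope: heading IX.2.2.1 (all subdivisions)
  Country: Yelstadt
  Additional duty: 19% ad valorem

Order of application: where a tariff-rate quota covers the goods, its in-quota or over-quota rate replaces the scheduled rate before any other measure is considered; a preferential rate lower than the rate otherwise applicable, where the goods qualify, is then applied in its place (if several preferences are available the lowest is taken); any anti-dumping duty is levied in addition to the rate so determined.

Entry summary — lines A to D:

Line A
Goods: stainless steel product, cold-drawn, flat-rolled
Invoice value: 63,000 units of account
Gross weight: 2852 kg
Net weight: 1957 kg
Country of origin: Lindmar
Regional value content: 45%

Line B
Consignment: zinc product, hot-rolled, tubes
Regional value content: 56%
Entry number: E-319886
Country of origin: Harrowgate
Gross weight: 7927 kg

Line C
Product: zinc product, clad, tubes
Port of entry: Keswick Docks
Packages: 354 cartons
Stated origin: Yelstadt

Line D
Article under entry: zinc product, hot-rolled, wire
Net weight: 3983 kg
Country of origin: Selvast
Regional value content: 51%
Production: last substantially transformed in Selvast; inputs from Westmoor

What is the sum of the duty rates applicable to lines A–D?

Line A: stainless steel → IX.2; flat-rolled → IX.2.1; cold-drawn → IX.2.1.2. Scheduled 23%. quota on IX.2 open → in-quota 2%; Lindmar agreement on IX.2: RVC < 60%. → 2%.
Line B: zinc → IX.1; tubes → IX.1.3; hot-rolled → IX.1.3.2. Scheduled 14%. Harrowgate agreement on IX.2.4.3: IX.1.3.2 not covered. → 14%.
Line C: zinc → IX.1; tubes → IX.1.3; clad → IX.1.3.1. Scheduled 2%. No special measure applies. → 2%.
Line D: zinc → IX.1; wire → IX.1.2; hot-rolled → IX.1.2.3. Scheduled 16%. Selvast agreement on IX.2.2.2: IX.1.2.3 not covered; Selvast agreement on IX.1.1.1: IX.1.2.3 not covered. → 16%.
Sum: 2% + 14% + 2% + 16% = 34%.

34%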